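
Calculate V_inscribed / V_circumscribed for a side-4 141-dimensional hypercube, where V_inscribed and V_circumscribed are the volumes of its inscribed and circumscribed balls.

The radii are 4/2 and 4√141/2, so the volume ratio is (1/√141)^141 = 141^{-141/2} ≈ 3.02032e-152.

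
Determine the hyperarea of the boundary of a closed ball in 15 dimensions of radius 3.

|∂B_15(3)| = 45349632·π^7/5005 ≈ 2.73665e+07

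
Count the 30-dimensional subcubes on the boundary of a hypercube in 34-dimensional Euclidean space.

f_30(34-cube) = (34 choose 30) · 2^4 = 742016.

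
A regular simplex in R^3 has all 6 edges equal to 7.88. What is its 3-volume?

Volume = (√2/12) · 7.88³ = 57.665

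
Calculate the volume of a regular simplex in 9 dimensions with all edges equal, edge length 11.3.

For a regular n-simplex with edge a, V = (a^n / n!)·√((n+1)/2^n). With a=11.3, n=9: V ≈ 1156.93.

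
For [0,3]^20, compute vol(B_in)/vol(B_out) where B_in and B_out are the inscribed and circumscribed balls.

V_in / V_out = (r_in/r_out)^20 = (1/√20)^20 = 20^(-20/2) ≈ 9.76562e-14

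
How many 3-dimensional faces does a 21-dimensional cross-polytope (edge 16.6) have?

Number of 3-faces = 2^(3+1) · C(21,3+1) = 16 · 5985 = 95760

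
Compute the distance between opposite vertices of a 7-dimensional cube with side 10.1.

The space diagonal of an n-cube of side s is s√n. Here 10.1·√7 ≈ 26.7221.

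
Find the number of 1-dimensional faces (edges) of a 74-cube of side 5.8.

An n-cube has n·2^(n-1) edges. With n = 74: 74·9444732965739290427392 = 698910239464707491627008.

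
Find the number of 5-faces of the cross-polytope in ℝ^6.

Number of 5-faces = 2^(5+1) · C(6,5+1) = 64 · 1 = 64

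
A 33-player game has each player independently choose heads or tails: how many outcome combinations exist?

An n-cube has 2^n vertices; for n = 33 that is 2^33 = 8589934592.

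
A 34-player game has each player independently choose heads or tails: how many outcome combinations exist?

An n-cube has 2^n vertices; for n = 34 that is 2^34 = 17179869184.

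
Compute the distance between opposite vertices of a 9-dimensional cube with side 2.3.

Diagonal = √9 · 2.3 = 6.9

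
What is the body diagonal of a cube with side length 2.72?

Diagonal = √3 · 2.72 ≈ 4.71118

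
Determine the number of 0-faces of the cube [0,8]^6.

Choose 0 of 6 axes to span the face (C(6,0) = 1 way), then fix each of the remaining 6 coordinates at one of its two extreme values (2^6 = 64 ways): 1·64 = 64.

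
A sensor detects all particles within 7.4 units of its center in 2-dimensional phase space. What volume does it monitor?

V_2(7.4) = π^(2/2) · (7.4)^2 / Γ(2/2 + 1) ≈ 172.034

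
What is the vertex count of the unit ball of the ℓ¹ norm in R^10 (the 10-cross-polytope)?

An n-cross-polytope has 2n vertices; here n = 10, giving 20.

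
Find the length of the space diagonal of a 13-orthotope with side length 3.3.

d = √(3.3² + 3.3² + ... + 3.3²) [13 terms] = √(13·3.3²) = 3.3√13 ≈ 11.8983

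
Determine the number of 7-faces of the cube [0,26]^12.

f_7(12-cube) = (12 choose 7) · 2^5 = 25344.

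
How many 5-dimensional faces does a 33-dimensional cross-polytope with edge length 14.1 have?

An n-cross-polytope has 2^(k+1)·C(n,k+1) k-faces. Here 2^6·C(33,6) = 64·1107568 = 70884352.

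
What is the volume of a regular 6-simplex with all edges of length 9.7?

V = (9.7^6 / 6!) · √((6+1) / 2^6) ≈ 382.611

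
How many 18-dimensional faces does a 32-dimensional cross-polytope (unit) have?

Number of 18-faces = 2^(18+1) · C(32,18+1) = 524288 · 347373600 = 182123809996800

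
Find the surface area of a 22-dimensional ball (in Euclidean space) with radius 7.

S = n·V_n(r)/r = 22·V_22(7)/7 (volume-to-surface relation), giving 79792266297612001·π^11/259200 ≈ 9.05679e+16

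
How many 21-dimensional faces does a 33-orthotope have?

An n-cube has C(n,k)·2^(n-k) k-faces. Here C(33,21)·2^12 = 354817320·4096 = 1453331742720.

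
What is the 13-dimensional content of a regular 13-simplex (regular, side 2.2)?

Volume = 2.2^13 · √(14/2^13) / 13! ≈ 1.87752e-07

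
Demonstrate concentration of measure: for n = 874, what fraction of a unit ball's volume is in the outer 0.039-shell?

1 - (1-0.039)^874 ≈ 1 - 7.948e-16 ≈ (100 - 7.77e-14)%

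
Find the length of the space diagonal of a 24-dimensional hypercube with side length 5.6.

d = √(5.6² + 5.6² + ... + 5.6²) [24 terms] = √(24·5.6²) = 5.6√24 ≈ 27.4343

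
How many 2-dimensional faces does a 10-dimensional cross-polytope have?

Number of 2-faces = 2^(2+1) · C(10,2+1) = 8 · 120 = 960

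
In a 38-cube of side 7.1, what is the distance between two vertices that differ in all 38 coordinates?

The space diagonal of an n-cube of side s is s√n. Here 7.1·√38 ≈ 43.7673.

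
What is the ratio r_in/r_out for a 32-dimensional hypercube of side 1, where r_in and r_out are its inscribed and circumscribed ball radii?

For an n-cube of any side s, the inradius is s/2 and the circumradius is s√n/2, so the ratio is 1/√32 ≈ 0.176777.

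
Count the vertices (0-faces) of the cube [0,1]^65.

An n-cube has 2^n vertices; for n = 65 that is 2^65 = 36893488147419103232.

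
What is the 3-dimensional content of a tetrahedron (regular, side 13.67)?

Volume = (√2/12) · 13.67³ = 301.05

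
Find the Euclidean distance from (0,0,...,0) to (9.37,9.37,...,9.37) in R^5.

The space diagonal of an n-cube of side s is s√n. Here 9.37·√5 ≈ 20.952.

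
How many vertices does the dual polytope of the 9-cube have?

Number of vertices = 2n = 18.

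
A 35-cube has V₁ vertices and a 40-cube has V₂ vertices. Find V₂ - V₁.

V₁ = 2^35 = 34359738368. V₂ = 2^40 = 1099511627776. V₂ - V₁ = 1065151889408.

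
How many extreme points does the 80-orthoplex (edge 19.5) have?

The 80-dimensional cross-polytope has 2n = 2·80 = 160 vertices.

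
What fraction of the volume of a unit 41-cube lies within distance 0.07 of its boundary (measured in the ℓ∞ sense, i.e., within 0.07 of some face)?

The inner cube has side 1-2·0.07 = 0.86 and volume (0.86)^41 ≈ 0.002063, so the shell holds 0.997937 of the volume.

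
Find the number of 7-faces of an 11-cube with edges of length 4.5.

f_7(11-cube) = (11 choose 7) · 2^4 = 5280.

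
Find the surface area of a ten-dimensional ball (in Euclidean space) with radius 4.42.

S = n·V_n(r)/r = 10·V_10(4.42)/4.42 (volume-to-surface relation), giving 1.64198e+07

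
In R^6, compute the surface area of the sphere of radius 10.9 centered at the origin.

The surface area of an n-ball is 2π^(n/2) r^(n-1) / Γ(n/2). For n=6, r=10.9: 4.7707e+06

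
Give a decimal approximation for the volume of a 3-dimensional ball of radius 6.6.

V_3(6.6) = π^(3/2) · (6.6)^3 / Γ(3/2 + 1) ≈ 1204.26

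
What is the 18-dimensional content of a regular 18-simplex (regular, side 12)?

V_18 = √(19) · 12^18 / (18! · 2^(18/2)) ≈ 35.402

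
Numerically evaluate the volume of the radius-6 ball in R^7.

The n-ball volume is π^(n/2)·r^n/Γ(n/2+1). With n=7, r=6: V = 1492992·π^3/35 ≈ 1.32263e+06.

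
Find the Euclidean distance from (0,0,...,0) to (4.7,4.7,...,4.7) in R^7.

Diagonal = √7 · 4.7 ≈ 12.435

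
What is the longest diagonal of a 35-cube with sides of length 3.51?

d = √(3.51² + 3.51² + ... + 3.51²) [35 terms] = √(35·3.51²) = 3.51√35 ≈ 20.7654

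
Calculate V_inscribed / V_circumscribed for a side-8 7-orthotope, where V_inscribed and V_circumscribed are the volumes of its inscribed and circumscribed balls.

V_in/V_out = n^(-n/2) = 7^(-7/2) ≈ 0.00110194.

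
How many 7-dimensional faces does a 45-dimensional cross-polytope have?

An n-cross-polytope has 2^(k+1)·C(n,k+1) k-faces. Here 2^8·C(45,8) = 256·215553195 = 55181617920.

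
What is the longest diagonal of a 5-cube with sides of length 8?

||(8,8,...,8)|| = √(5)·8 ≈ 17.8885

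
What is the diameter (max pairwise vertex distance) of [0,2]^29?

The space diagonal of an n-cube of side s is s√n. Here 2·√29 ≈ 10.7703.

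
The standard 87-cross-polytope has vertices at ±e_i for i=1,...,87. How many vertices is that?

Number of vertices = 2n = 174.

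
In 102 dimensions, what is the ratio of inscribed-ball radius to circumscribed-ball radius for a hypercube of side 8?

r_in = 8/2 (half the side); r_out = 8√102/2 (half the diagonal). Ratio = 1/√102 ≈ 0.0990148.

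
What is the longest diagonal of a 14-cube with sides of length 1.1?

The space diagonal of an n-cube of side s is s√n. Here 1.1·√14 ≈ 4.11582.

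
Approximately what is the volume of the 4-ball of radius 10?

V = 5000·π^2 ≈ 49348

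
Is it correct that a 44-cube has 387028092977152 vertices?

False. The 44-cube has 2^44 = 17592186044416 vertices.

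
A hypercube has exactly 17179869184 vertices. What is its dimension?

Since 2^n = 17179869184, we have n = 34.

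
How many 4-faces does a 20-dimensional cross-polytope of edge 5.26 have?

An n-cross-polytope has 2^(k+1)·C(n,k+1) k-faces. Here 2^5·C(20,5) = 32·15504 = 496128.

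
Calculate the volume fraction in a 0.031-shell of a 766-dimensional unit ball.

Shell fraction = 1 - (1-0.031)^766 ≈ 1 - 3.342e-11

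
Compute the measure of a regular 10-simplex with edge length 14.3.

Volume = 14.3^10 · √(11/2^10) / 10! ≈ 10212.8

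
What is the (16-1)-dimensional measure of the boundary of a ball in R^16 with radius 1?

The surface area of an n-ball is 2π^(n/2) r^(n-1) / Γ(n/2). For n=16, r=1: π^8/2520 ≈ 3.76529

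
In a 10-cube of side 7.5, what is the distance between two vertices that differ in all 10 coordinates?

Diagonal = √10 · 7.5 ≈ 23.7171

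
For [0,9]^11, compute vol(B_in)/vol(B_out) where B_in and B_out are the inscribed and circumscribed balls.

Volume scales as r^n, and r_in/r_out = 1/√11, giving (1/√11)^11 ≈ 1.87215e-06.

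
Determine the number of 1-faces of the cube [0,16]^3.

Choose 1 of 3 axes to span the face (C(3,1) = 3 ways), then fix each of the remaining 2 coordinates at one of its two extreme values (2^2 = 4 ways): 3·4 = 12.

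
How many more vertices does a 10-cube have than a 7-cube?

The 10-cube has 2^10 = 1024 vertices. The 7-cube has 2^7 = 128 vertices. Difference: 1024 - 128 = 896.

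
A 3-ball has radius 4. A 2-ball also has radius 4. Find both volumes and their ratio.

V_3(4) ≈ 268.083. V_2(4) ≈ 50.2655. Ratio V_3/V_2 ≈ 5.333.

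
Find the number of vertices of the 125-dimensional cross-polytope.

An n-cross-polytope has 2n vertices; here n = 125, giving 250.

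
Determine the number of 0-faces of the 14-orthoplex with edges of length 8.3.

f_0(14-orthoplex) = 2^1 · (14 choose 1) = 28.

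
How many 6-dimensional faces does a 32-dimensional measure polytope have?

Choose 6 of 32 axes to span the face (C(32,6) = 906192 ways), then fix each of the remaining 26 coordinates at one of its two extreme values (2^26 = 67108864 ways): 906192·67108864 = 60813515685888.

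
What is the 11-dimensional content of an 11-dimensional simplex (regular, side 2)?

V = (2^11 / 11!) · √((11+1) / 2^11) ≈ 3.92735e-06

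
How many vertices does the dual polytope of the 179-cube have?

An n-cross-polytope has 2n vertices; here n = 179, giving 358.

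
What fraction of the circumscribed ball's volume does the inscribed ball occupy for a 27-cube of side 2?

The radii are 2/2 and 2√27/2, so the volume ratio is (1/√27)^27 = 27^{-27/2} ≈ 4.74886e-20.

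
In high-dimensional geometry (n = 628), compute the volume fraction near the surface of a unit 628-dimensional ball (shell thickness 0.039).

1 - (1-0.039)^628 ≈ 1 - 1.413e-11 ≈ (100 - 1.41e-09)%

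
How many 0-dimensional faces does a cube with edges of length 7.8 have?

Choose 0 of 3 axes to span the face (C(3,0) = 1 way), then fix each of the remaining 3 coordinates at one of its two extreme values (2^3 = 8 ways): 1·8 = 8.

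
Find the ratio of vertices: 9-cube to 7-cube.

The 9-cube has 2^9 = 512 vertices. The 7-cube has 2^7 = 128 vertices. Ratio: 512/128 = 4.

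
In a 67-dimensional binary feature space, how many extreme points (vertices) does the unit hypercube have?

Each vertex is a binary string of length 67, so there are 2^67 = 147573952589676412928.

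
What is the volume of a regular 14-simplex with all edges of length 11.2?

V = (11.2^14 / 14!) · √((14+1) / 2^14) ≈ 169.621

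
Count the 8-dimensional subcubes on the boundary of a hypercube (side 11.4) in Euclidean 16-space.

f_8(16-cube) = (16 choose 8) · 2^8 = 3294720.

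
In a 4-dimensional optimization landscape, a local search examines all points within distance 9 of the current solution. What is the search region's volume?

The n-ball volume is π^(n/2)·r^n/Γ(n/2+1). With n=4, r=9: V = 6561·π^2/2 ≈ 32377.2.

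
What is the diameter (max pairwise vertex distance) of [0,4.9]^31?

The space diagonal of an n-cube of side s is s√n. Here 4.9·√31 ≈ 27.282.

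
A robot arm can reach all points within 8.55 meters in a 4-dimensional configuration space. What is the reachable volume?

Volume = π^{4/2}·(8.55)^4/Γ(3) ≈ 26371.5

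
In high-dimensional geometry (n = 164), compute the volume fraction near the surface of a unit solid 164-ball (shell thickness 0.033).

1 - (1-0.033)^164 ≈ 0.995927 ≈ 99.59%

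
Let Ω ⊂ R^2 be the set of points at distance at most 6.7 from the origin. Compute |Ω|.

Volume = π^{2/2}·(6.7)^2/Γ(2) ≈ 141.026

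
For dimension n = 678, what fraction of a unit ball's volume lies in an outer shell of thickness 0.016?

1 - (1-0.016)^678 ≈ 0.999982 ≈ 99.998219%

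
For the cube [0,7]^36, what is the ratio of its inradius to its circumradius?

r_in / r_out = (7/2) / (7√36/2) = 1/√36 ≈ 0.166667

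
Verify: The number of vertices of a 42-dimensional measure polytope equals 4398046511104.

True. The 42-cube has 2^42 = 4398046511104 vertices.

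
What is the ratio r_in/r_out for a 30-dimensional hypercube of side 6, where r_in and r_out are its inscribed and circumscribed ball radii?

r_in = 6/2 (half the side); r_out = 6√30/2 (half the diagonal). Ratio = 1/√30 ≈ 0.182574.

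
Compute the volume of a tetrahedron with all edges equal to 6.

Volume = (√2/12) · 6³ = 25.4558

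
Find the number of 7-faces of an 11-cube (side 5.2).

An n-cube has C(n,k)·2^(n-k) k-faces. Here C(11,7)·2^4 = 330·16 = 5280.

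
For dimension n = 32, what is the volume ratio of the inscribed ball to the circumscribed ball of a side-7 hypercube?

Volume scales as r^n, and r_in/r_out = 1/√32, giving (1/√32)^32 ≈ 8.27181e-25.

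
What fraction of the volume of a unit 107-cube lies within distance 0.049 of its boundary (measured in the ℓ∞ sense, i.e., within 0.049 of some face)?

Shell fraction = 1 - (1-0.098)^107 ≈ 0.999984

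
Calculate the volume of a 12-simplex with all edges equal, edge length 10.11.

V_12 = √(13) · 10.11^12 / (12! · 2^(12/2)) ≈ 134.112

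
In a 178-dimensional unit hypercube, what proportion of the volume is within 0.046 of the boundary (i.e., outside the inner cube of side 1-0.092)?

The inner cube has side 1-2·0.046 = 0.908 and volume (0.908)^178 ≈ 3.462e-08, so the shell holds 0.9999999654 of the volume.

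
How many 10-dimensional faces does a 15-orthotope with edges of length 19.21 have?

Choose 10 of 15 axes to span the face (C(15,10) = 3003 ways), then fix each of the remaining 5 coordinates at one of its two extreme values (2^5 = 32 ways): 3003·32 = 96096.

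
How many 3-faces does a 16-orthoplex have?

An n-cross-polytope has 2^(k+1)·C(n,k+1) k-faces. Here 2^4·C(16,4) = 16·1820 = 29120.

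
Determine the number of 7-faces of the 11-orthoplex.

Each 7-face is the convex hull of 8 vertices, one chosen as ±e_i from each of 8 distinct axes: 2^8·C(11,8) = 42240.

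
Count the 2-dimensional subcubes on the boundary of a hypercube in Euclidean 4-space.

Number of 2-faces = C(4,2) · 2^(4-2) = 6 · 4 = 24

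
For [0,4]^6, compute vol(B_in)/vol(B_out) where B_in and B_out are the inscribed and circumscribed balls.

V_in/V_out = n^(-n/2) = 6^(-6/2) ≈ 0.00462963.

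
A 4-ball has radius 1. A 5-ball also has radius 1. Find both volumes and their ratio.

V_4(1) ≈ 4.9348. V_5(1) ≈ 5.26379. Ratio V_4/V_5 ≈ 0.9375.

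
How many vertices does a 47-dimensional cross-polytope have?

The 47-dimensional cross-polytope has 2n = 2·47 = 94 vertices.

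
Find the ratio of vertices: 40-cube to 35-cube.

The 40-cube has 2^40 = 1099511627776 vertices. The 35-cube has 2^35 = 34359738368 vertices. Ratio: 1099511627776/34359738368 = 32.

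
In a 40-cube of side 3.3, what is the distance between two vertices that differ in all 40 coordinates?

d = √(3.3² + 3.3² + ... + 3.3²) [40 terms] = √(40·3.3²) = 3.3√40 ≈ 20.871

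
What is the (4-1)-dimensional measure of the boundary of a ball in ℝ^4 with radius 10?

S = n·V_n(r)/r = 4·V_4(10)/10 (volume-to-surface relation), giving 2000·π^2 ≈ 19739.2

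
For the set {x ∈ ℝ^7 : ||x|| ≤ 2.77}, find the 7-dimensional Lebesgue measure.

The n-ball volume is π^(n/2)·r^n/Γ(n/2+1). With n=7, r=2.77: V ≈ 5912.06.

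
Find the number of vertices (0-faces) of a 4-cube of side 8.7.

f_0(4-cube) = (4 choose 0) · 2^4 = 16.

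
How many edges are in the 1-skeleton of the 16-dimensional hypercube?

Each of the 2^16 = 65536 vertices has degree 16; total edges = 16·2^16/2 = 524288.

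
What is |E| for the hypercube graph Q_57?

The 57-cube has n·2^(n-1) = 57·2^56 = 57·72057594037927936 = 4107282860161892352 edges.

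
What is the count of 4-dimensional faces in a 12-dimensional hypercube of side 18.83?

Choose 4 of 12 axes to span the face (C(12,4) = 495 ways), then fix each of the remaining 8 coordinates at one of its two extreme values (2^8 = 256 ways): 495·256 = 126720.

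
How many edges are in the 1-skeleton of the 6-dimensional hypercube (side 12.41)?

An n-cube has n·2^(n-1) edges. With n = 6: 6·32 = 192.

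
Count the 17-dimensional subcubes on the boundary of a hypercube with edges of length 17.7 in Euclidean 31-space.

An n-cube has C(n,k)·2^(n-k) k-faces. Here C(31,17)·2^14 = 265182525·16384 = 4344750489600.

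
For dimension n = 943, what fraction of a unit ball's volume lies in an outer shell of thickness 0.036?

1 - (1-0.036)^943 ≈ 1 - 9.653e-16 ≈ (100 - 9.99e-14)%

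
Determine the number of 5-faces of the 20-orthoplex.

Each 5-face is the convex hull of 6 vertices, one chosen as ±e_i from each of 6 distinct axes: 2^6·C(20,6) = 2480640.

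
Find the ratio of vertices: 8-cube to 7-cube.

The 8-cube has 2^8 = 256 vertices. The 7-cube has 2^7 = 128 vertices. Ratio: 256/128 = 2.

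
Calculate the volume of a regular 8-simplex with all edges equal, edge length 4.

For a regular n-simplex with edge a, V = (a^n / n!)·√((n+1)/2^n). With a=4, n=8: V ≈ 0.304762.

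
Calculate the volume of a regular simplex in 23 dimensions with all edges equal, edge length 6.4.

Volume = 6.4^23 · √(24/2^23) / 23! ≈ 2.27985e-07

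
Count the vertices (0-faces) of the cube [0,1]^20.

The 20-cube has 2^20 = 1048576 vertices.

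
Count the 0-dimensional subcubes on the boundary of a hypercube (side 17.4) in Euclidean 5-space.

Number of 0-faces = C(5,0) · 2^(5-0) = 1 · 32 = 32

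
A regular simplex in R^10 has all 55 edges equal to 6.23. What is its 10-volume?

Volume = 6.23^10 · √(11/2^10) / 10! ≈ 2.51573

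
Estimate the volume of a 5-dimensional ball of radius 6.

Volume = π^{5/2}·(6)^5/Γ(7/2) = 20736·π^2/5 ≈ 40931.2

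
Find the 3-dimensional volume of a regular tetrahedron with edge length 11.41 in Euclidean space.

Volume = (√2/12) · 11.41³ = 175.062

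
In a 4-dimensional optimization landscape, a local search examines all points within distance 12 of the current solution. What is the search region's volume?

V = 10368·π^2 ≈ 102328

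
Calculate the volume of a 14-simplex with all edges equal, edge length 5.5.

For a regular n-simplex with edge a, V = (a^n / n!)·√((n+1)/2^n). With a=5.5, n=14: V ≈ 0.00804461.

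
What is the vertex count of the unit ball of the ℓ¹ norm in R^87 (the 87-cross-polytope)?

The vertices are ±e_1, ..., ±e_87, so there are 2·87 = 174.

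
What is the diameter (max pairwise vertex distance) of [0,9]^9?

Diagonal = √9 · 9 = 27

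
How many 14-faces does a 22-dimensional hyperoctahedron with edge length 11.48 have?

An n-cross-polytope has 2^(k+1)·C(n,k+1) k-faces. Here 2^15·C(22,15) = 32768·170544 = 5588385792.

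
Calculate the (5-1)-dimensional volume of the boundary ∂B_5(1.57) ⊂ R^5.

The surface area of an n-ball is 2π^(n/2) r^(n-1) / Γ(n/2). For n=5, r=1.57: 159.907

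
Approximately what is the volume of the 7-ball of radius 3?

V = 11664·π^3/35 ≈ 10333.1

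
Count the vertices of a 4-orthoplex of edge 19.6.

The vertices are ±e_1, ..., ±e_4, so there are 2·4 = 8.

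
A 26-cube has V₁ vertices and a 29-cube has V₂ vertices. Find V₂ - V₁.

V₁ = 2^26 = 67108864. V₂ = 2^29 = 536870912. V₂ - V₁ = 469762048.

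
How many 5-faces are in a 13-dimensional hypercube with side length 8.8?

An n-cube has C(n,k)·2^(n-k) k-faces. Here C(13,5)·2^8 = 1287·256 = 329472.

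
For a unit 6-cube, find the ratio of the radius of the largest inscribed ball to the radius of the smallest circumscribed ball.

For an n-cube of any side s, the inradius is s/2 and the circumradius is s√n/2, so the ratio is 1/√6 ≈ 0.408248.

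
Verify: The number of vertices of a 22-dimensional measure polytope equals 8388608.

False. The 22-cube has 2^22 = 4194304 vertices.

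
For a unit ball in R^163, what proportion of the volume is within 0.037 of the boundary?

V(inner)/V(outer) = ((1-0.037)/1)^163 ≈ 0.002143, so the shell fraction is 0.997857.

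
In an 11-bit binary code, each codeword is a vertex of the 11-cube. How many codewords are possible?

An n-cube has 2^n vertices; for n = 11 that is 2^11 = 2048.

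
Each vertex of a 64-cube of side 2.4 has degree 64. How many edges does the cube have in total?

The 64-cube has n·2^(n-1) = 64·2^63 = 64·9223372036854775808 = 590295810358705651712 edges.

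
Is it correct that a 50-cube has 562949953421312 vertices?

False. The 50-cube has 2^50 = 1125899906842624 vertices.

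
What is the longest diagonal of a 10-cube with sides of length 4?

d = √(4² + 4² + ... + 4²) [10 terms] = √(10·4²) = 4√10 ≈ 12.6491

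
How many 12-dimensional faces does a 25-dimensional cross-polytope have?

f_12(25-orthoplex) = 2^13 · (25 choose 13) = 42600857600.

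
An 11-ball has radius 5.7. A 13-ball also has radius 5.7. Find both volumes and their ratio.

V_11(5.7) ≈ 3.88802e+08. V_13(5.7) ≈ 6.10541e+09. Ratio V_11/V_13 ≈ 0.06368.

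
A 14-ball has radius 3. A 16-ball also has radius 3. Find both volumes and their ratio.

V_14(3) ≈ 2.86626e+06. V_16(3) ≈ 1.01302e+07. Ratio V_14/V_16 ≈ 0.2829.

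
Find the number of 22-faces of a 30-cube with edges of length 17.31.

An n-cube has C(n,k)·2^(n-k) k-faces. Here C(30,22)·2^8 = 5852925·256 = 1498348800.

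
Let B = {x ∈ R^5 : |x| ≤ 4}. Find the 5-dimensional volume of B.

V = 8192·π^2/15 ≈ 5390.12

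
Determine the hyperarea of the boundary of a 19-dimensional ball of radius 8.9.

|∂B_19(8.9)| ≈ 1.08733e+17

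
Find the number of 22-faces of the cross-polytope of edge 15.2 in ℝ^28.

Number of 22-faces = 2^(22+1) · C(28,22+1) = 8388608 · 98280 = 824432394240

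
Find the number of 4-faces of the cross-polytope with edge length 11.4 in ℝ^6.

An n-cross-polytope has 2^(k+1)·C(n,k+1) k-faces. Here 2^5·C(6,5) = 32·6 = 192.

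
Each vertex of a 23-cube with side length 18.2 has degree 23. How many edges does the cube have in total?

Number of 1-faces = C(23,1)·2^(23-1) = 23·4194304 = 96468992.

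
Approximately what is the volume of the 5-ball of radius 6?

The n-ball volume is π^(n/2)·r^n/Γ(n/2+1). With n=5, r=6: V = 20736·π^2/5 ≈ 40931.2.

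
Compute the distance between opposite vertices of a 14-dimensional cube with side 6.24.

d = √(6.24² + 6.24² + ... + 6.24²) [14 terms] = √(14·6.24²) = 6.24√14 ≈ 23.3479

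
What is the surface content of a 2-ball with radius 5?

S = n·V_n(r)/r = 2·V_2(5)/5 (volume-to-surface relation), giving 2πr = 2π·5 ≈ 31.4159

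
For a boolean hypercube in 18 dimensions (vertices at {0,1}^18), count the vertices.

Each vertex is a binary string of length 18, so there are 2^18 = 262144.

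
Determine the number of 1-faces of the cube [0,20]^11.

f_1(11-cube) = (11 choose 1) · 2^10 = 11264.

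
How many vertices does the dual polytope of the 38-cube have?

Number of vertices = 2n = 76.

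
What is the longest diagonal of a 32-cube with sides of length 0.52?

The space diagonal of an n-cube of side s is s√n. Here 0.52·√32 ≈ 2.94156.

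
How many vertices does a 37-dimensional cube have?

Each vertex is a binary string of length 37, so there are 2^37 = 137438953472.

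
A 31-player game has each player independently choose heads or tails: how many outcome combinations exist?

Number of vertices = 2^31 = 2147483648.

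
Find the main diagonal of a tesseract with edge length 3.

Diagonal = √4 · 3 = 6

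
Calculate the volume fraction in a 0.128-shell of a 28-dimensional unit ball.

Shell fraction = 1 - (1-0.128)^28 ≈ 0.9784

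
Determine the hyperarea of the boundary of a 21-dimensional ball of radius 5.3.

S_21(5.3) = 2·π^(21/2)·(5.3)^20 / Γ(21/2) ≈ 8.95951e+13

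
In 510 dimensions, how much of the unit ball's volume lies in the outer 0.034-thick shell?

1 - (1-0.034)^510 ≈ 0.9999999782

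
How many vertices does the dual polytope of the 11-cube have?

The vertices are ±e_1, ..., ±e_11, so there are 2·11 = 22.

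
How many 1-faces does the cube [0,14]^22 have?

Each of the 2^22 = 4194304 vertices has degree 22; total edges = 22·2^22/2 = 46137344.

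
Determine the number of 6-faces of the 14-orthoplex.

An n-cross-polytope has 2^(k+1)·C(n,k+1) k-faces. Here 2^7·C(14,7) = 128·3432 = 439296.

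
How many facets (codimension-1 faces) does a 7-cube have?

Number of 6-faces = C(7,6) · 2^(7-6) = 7 · 2 = 14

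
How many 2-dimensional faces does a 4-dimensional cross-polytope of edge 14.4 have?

f_2(4-orthoplex) = 2^3 · (4 choose 3) = 32.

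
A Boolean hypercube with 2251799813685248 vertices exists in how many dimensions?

Since 2^n = 2251799813685248, we have n = 51.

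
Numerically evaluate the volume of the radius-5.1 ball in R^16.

The n-ball volume is π^(n/2)·r^n/Γ(n/2+1). With n=16, r=5.1: V ≈ 4.92948e+10.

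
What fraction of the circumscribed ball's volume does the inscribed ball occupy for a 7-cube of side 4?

V_in/V_out = n^(-n/2) = 7^(-7/2) ≈ 0.00110194.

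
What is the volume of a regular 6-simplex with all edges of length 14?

V_6 = √(7) · 14^6 / (6! · 2^(6/2)) ≈ 3458.56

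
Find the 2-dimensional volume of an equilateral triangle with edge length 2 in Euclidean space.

Area = (√3/4) · 2² = 1.73205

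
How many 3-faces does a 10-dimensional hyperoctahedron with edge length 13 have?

f_3(10-orthoplex) = 2^4 · (10 choose 4) = 3360.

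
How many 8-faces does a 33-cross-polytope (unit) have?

Number of 8-faces = 2^(8+1) · C(33,8+1) = 512 · 38567100 = 19746355200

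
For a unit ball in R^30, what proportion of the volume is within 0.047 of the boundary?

Shell fraction = 1 - (1-0.047)^30 ≈ 0.764068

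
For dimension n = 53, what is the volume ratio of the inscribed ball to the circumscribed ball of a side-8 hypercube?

Volume scales as r^n, and r_in/r_out = 1/√53, giving (1/√53)^53 ≈ 2.02623e-46.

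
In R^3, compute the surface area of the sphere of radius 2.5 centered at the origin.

The surface area of an n-ball is 2π^(n/2) r^(n-1) / Γ(n/2). For n=3, r=2.5: 4πr² = 4π·(2.5)² ≈ 78.5398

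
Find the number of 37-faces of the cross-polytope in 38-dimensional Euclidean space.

Number of 37-faces = 2^(37+1) · C(38,37+1) = 274877906944 · 1 = 274877906944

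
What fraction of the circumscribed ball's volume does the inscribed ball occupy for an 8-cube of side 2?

V_in/V_out = n^(-n/2) = 8^(-8/2) ≈ 0.000244141.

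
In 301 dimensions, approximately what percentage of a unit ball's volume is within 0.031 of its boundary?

1 - (1-0.031)^301 ≈ 0.999924 ≈ 99.9924%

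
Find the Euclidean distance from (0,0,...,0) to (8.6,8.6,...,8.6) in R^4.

||(8.6,8.6,...,8.6)|| = √(4)·8.6 = 17.2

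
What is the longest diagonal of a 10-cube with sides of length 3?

d = √(3² + 3² + ... + 3²) [10 terms] = √(10·3²) = 3√10 ≈ 9.48683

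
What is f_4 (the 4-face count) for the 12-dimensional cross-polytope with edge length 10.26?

f_4(12-orthoplex) = 2^5 · (12 choose 5) = 25344.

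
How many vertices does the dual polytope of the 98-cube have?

Number of vertices = 2n = 196.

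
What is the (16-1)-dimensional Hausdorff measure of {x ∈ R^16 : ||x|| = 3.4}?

S_16(3.4) = 2·π^(16/2)·(3.4)^15 / Γ(16/2) ≈ 3.53169e+08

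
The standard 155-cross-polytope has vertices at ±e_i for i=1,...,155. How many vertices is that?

The 155-dimensional cross-polytope has 2n = 2·155 = 310 vertices.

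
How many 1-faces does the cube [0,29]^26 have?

Number of 1-faces = C(26,1)·2^(26-1) = 26·33554432 = 872415232.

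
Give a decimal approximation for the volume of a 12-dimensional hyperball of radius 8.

V_12(8) = π^(12/2) · (8)^12 / Γ(12/2 + 1) = 4294967296·π^6/45 ≈ 9.17586e+10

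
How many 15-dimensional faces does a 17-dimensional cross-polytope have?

Each 15-face is the convex hull of 16 vertices, one chosen as ±e_i from each of 16 distinct axes: 2^16·C(17,16) = 1114112.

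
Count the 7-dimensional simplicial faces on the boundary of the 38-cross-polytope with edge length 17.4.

An n-cross-polytope has 2^(k+1)·C(n,k+1) k-faces. Here 2^8·C(38,8) = 256·48903492 = 12519293952.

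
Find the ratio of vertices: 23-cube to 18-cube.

The 23-cube has 2^23 = 8388608 vertices. The 18-cube has 2^18 = 262144 vertices. Ratio: 8388608/262144 = 32.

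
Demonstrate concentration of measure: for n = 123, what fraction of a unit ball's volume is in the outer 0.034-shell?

1 - (1-0.034)^123 ≈ 0.985803 ≈ 98.58%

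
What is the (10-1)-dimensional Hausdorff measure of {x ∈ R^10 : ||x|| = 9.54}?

|∂B_10(9.54)| ≈ 1.66918e+10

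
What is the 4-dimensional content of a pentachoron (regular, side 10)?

V = (10^4 / 4!) · √((4+1) / 2^4) ≈ 232.924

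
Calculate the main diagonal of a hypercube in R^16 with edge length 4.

Diagonal = √16 · 4 = 16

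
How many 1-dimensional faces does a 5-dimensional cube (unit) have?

f_1(5-cube) = (5 choose 1) · 2^4 = 80.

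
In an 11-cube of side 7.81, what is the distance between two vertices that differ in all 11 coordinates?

||(7.81,7.81,...,7.81)|| = √(11)·7.81 ≈ 25.9028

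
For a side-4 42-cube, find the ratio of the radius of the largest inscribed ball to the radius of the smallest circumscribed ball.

Ratio = (s/2)/(s√42/2) = 42^(-1/2) ≈ 0.154303.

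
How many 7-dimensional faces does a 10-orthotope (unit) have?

f_7(10-cube) = (10 choose 7) · 2^3 = 960.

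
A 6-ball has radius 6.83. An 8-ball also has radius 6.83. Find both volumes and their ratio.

V_6(6.83) ≈ 524593. V_8(6.83) ≈ 1.922e+07. Ratio V_6/V_8 ≈ 0.02729.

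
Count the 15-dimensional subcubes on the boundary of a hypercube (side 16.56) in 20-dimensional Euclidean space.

Number of 15-faces = C(20,15) · 2^(20-15) = 15504 · 32 = 496128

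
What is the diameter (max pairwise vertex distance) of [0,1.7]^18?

Diagonal = √18 · 1.7 ≈ 7.21249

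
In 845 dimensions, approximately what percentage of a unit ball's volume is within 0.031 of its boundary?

1 - (1-0.031)^845 ≈ 1 - 2.777e-12 ≈ (100 - 2.78e-10)%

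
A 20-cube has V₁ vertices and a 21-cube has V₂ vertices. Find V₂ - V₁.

V₁ = 2^20 = 1048576. V₂ = 2^21 = 2097152. V₂ - V₁ = 1048576.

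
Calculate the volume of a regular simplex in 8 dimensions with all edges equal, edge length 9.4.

V_8 = √(9) · 9.4^8 / (8! · 2^(8/2)) ≈ 283.468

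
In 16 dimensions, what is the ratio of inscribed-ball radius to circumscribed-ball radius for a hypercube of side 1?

Ratio = (s/2)/(s√16/2) = 16^(-1/2) ≈ 0.25.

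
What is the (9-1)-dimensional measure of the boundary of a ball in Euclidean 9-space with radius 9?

The surface area of an n-ball is 2π^(n/2) r^(n-1) / Γ(n/2). For n=9, r=9: 459165024·π^4/35 ≈ 1.27791e+09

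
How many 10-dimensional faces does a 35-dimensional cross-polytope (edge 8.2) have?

An n-cross-polytope has 2^(k+1)·C(n,k+1) k-faces. Here 2^11·C(35,11) = 2048·417225900 = 854478643200.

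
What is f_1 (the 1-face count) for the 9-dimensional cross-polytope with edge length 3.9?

f_1(9-orthoplex) = 2^2 · (9 choose 2) = 144.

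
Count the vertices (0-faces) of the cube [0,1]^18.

The 18-cube has 2^18 = 262144 vertices.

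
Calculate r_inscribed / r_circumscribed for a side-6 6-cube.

For an n-cube of any side s, the inradius is s/2 and the circumradius is s√n/2, so the ratio is 1/√6 ≈ 0.408248.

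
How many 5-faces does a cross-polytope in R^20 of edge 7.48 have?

An n-cross-polytope has 2^(k+1)·C(n,k+1) k-faces. Here 2^6·C(20,6) = 64·38760 = 2480640.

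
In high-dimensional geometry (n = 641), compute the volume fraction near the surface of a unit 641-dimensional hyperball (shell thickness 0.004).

1 - (1-0.004)^641 ≈ 0.923399 ≈ 92.34%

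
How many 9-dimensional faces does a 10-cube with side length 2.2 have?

f_9(10-cube) = (10 choose 9) · 2^1 = 20.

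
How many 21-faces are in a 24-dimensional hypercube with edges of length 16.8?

Number of 21-faces = C(24,21) · 2^(24-21) = 2024 · 8 = 16192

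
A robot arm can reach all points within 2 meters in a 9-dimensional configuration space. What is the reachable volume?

V_9(2) = π^(9/2) · (2)^9 / Γ(9/2 + 1) = 16384·π^4/945 ≈ 1688.84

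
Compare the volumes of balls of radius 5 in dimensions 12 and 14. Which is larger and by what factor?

V_12(5) ≈ 3.25992e+08, V_14(5) ≈ 3.65762e+09. The 14-ball is larger by a factor of 11.22.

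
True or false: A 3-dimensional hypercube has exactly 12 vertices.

False. The 3-cube has 2^3 = 8 vertices.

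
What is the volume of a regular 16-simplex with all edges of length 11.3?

Volume = 11.3^16 · √(17/2^16) / 16! ≈ 54.4026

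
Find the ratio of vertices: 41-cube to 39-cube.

The 41-cube has 2^41 = 2199023255552 vertices. The 39-cube has 2^39 = 549755813888 vertices. Ratio: 2199023255552/549755813888 = 4.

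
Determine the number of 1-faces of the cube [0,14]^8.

Number of 1-faces = C(8,1) · 2^(8-1) = 8 · 128 = 1024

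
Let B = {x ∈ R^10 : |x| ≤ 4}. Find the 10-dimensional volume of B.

V_10(4) = π^(10/2) · (4)^10 / Γ(10/2 + 1) = 131072·π^5/15 ≈ 2.67404e+06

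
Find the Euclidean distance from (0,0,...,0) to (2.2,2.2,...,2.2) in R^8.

||(2.2,2.2,...,2.2)|| = √(8)·2.2 ≈ 6.22254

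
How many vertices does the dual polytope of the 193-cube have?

An n-cross-polytope has 2n vertices; here n = 193, giving 386.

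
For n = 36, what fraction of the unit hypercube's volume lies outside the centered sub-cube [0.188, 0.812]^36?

The inner cube has side 1-2·0.188 = 0.624 and volume (0.624)^36 ≈ 4.233e-08, so the shell holds 0.9999999577 of the volume.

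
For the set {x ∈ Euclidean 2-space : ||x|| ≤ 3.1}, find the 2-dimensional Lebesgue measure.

The n-ball volume is π^(n/2)·r^n/Γ(n/2+1). With n=2, r=3.1: V ≈ 30.1907.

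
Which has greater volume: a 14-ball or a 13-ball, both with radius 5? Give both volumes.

V_14(5) ≈ 3.65762e+09. V_13(5) ≈ 1.11161e+09. The 14-ball is larger.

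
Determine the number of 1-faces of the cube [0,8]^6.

Number of 1-faces = C(6,1) · 2^(6-1) = 6 · 32 = 192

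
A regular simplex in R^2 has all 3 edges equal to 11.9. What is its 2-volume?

Area = (√3/4) · 11.9² = 61.3189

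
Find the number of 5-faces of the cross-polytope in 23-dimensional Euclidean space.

f_5(23-orthoplex) = 2^6 · (23 choose 6) = 6460608.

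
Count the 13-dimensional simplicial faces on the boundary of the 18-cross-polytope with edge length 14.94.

Number of 13-faces = 2^(13+1) · C(18,13+1) = 16384 · 3060 = 50135040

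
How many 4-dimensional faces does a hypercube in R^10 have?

An n-cube has C(n,k)·2^(n-k) k-faces. Here C(10,4)·2^6 = 210·64 = 13440.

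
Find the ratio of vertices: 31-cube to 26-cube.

The 31-cube has 2^31 = 2147483648 vertices. The 26-cube has 2^26 = 67108864 vertices. Ratio: 2147483648/67108864 = 32.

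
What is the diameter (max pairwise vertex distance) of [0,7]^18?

||(7,7,...,7)|| = √(18)·7 ≈ 29.6985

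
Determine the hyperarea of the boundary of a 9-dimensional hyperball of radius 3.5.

S_9(3.5) = 2·π^(9/2)·(3.5)^8 / Γ(9/2) = 823543·π^4/120 ≈ 668505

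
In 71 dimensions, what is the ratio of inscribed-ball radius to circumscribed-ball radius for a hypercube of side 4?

Ratio = (s/2)/(s√71/2) = 71^(-1/2) ≈ 0.118678.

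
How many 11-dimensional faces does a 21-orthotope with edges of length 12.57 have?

An n-cube has C(n,k)·2^(n-k) k-faces. Here C(21,11)·2^10 = 352716·1024 = 361181184.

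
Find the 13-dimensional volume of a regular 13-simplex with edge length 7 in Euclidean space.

Volume = 7^13 · √(14/2^13) / 13! ≈ 0.643225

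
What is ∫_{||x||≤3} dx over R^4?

The n-ball volume is π^(n/2)·r^n/Γ(n/2+1). With n=4, r=3: V = 81·π^2/2 ≈ 399.719.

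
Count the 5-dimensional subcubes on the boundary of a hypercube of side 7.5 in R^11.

Number of 5-faces = C(11,5) · 2^(11-5) = 462 · 64 = 29568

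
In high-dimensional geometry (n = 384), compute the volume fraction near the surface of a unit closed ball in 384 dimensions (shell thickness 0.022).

1 - (1-0.022)^384 ≈ 0.999805 ≈ 99.9805%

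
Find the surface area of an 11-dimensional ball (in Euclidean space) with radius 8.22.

S = n·V_n(r)/r = 11·V_11(8.22)/8.22 (volume-to-surface relation), giving 2.91888e+10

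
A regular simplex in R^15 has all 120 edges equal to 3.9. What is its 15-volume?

Volume = 3.9^15 · √(16/2^15) / 15! ≈ 1.24109e-05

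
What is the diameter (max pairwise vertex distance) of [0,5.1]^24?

The space diagonal of an n-cube of side s is s√n. Here 5.1·√24 ≈ 24.9848.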